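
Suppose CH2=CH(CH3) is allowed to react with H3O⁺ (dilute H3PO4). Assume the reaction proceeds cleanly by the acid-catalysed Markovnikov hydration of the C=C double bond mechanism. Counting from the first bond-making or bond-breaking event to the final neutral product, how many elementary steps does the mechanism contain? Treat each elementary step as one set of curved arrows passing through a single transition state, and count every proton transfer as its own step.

Step 1: Electrophilic addition begins with the π(C=C) electrons forming a bond to the proton of H3O⁺. Following Markovnikov's rule, the resulting cation is secondary. H2O is released.
(No 1,2-shift: no single shift to an adjacent carbon would give a more stable cation.)
Step 2: Water acts as the nucleophile: an oxygen lone pair bonds to the cationic carbon, giving an oxonium-ion intermediate.
Step 3: H2O removes a proton from the oxonium oxygen, regenerating H3O⁺ and giving the neutral alcohol.
Total: 3 elementary steps.

3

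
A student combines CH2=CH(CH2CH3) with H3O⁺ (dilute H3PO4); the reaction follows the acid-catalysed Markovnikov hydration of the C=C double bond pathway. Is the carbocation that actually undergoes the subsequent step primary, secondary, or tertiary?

Step 1: Protonation of the alkene by H3O⁺: the π bond acts as the nucleophile and picks up H⁺, giving the more stable (Markovnikov) secondary carbocation. H2O is released.
No single 1,2-shift to an adjacent carbon would give a more-substituted cation, so no rearrangement occurs.

secondary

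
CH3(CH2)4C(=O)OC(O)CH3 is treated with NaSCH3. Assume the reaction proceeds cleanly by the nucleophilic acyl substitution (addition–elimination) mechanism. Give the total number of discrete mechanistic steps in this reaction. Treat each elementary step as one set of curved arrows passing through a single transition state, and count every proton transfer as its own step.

2

Step 1: Nucleophilic addition of CH3S⁻ to the acyl carbon breaks the π(C=O) bond and yields a tetrahedral, anionic intermediate.
Step 2: An oxygen lone pair re-forms the C=O π bond as the C–O σ-bond breaks; CH3CO2⁻ is expelled.
Total: 2 elementary steps.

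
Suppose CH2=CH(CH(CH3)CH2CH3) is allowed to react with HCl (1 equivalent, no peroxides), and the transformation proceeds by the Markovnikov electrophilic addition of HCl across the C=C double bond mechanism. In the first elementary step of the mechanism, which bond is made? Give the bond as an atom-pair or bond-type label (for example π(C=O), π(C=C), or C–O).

Step 1: Protonation of the alkene by HCl: the π bond acts as the nucleophile and picks up H⁺, giving the more stable (Markovnikov) secondary carbocation. The H–Cl bond breaks heterolytically, releasing Cl⁻.
The bond formed in this step is the C–H bond.

C–H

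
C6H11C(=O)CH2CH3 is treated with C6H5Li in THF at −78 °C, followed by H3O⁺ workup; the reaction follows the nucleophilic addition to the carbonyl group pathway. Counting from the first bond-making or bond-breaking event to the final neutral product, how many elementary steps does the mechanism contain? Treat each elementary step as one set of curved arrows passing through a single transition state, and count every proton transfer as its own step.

2

Step 1: the carbanion-like carbon of C6H5Li attacks the sp² carbonyl carbon; the C=O π bond breaks and the electrons end up as a lone pair on the alkoxide oxygen of the tetrahedral intermediate.
Step 2: The alkoxide picks up a proton during H3O⁺ workup to yield an alcohol.
Total: 2 elementary steps.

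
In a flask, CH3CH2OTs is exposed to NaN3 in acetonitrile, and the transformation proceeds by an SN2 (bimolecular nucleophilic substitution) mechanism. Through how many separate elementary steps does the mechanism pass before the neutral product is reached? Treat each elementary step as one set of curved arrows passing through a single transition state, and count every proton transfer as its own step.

Step 1: The azide nucleophile donates a lone pair from N to the α-carbon in a backside attack; simultaneously the C–O σ-bond breaks and both of its electrons leave with TsO⁻. One concerted step with inversion of configuration.
Total: 1 elementary step.

1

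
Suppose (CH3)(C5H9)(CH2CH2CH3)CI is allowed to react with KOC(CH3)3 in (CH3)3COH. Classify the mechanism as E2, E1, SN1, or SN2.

E2

Conditions: a strong/bulky base with a tertiary substrate bearing a β-hydrogen.
These conditions are the textbook signature of the E2 pathway.
A strong (often hindered) base removes a β-H in concert with loss of the leaving group — bimolecular elimination.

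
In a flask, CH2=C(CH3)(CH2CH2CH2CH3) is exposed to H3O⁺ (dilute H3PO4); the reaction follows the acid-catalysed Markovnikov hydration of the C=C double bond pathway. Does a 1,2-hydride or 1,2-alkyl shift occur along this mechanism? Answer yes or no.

no

The first-formed carbocation is tertiary.
No single 1,2-shift to an adjacent carbon would produce a more-substituted cation than the one already present, so no rearrangement occurs.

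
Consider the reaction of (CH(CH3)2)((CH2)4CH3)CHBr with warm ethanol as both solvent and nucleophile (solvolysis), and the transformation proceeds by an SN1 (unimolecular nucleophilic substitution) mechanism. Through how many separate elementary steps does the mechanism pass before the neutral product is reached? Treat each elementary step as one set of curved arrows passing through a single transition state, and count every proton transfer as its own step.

Step 1: Rate-determining heterolysis of the C–Br bond gives Br⁻ and a secondary carbocation.
Step 2: A hydride (H with its bonding pair) migrates from the adjacent isopropyl carbon to the cationic centre — a 1,2-hydride shift — upgrading the secondary cation to a tertiary one.
Step 3: A lone pair on the oxygen of CH3CH2OH attacks the carbocation, forming a new C–O σ-bond and an oxonium ion.
Step 4: Deprotonation of the oxonium oxygen by solvent ethanol yields the neutral ether.
Total: 4 elementary steps.

4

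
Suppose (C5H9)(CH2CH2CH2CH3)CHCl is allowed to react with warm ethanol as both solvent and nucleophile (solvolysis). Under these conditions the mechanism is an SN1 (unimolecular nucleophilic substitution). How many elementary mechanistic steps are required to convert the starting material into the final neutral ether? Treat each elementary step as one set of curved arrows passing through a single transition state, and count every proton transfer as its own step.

Step 1: Unassisted departure of Cl⁻ (taking the C–Cl bonding pair) generates a secondary carbocation.
Step 2: Carbocation rearrangement: a 1,2-hydride shift from the adjacent cyclopentyl carbon converts the initially-formed secondary cation into the more stable tertiary cation.
Step 3: Nucleophilic capture: the oxygen of CH3CH2OH bonds to the cationic carbon, producing an oxonium-ion intermediate.
Step 4: Deprotonation of the oxonium oxygen by solvent ethanol yields the neutral ether.
Total: 4 elementary steps.

4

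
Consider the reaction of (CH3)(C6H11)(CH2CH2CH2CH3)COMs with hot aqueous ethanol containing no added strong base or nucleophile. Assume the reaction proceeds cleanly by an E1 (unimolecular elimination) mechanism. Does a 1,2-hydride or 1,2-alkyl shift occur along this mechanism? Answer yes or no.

The first-formed carbocation is tertiary.
No single 1,2-shift to an adjacent carbon would produce a more-substituted cation than the one already present, so no rearrangement occurs.

no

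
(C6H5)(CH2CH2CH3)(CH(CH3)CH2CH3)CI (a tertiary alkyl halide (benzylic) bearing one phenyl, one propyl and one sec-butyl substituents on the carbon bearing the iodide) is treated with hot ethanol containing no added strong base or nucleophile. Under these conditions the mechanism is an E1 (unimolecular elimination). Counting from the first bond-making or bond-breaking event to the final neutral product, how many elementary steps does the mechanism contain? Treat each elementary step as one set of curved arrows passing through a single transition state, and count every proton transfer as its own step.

Step 1: The C–I bond breaks with both electrons going to the iodide; I⁻ leaves and a tertiary carbocation remains.
(No 1,2-shift: no single shift to an adjacent carbon would give a more stable cation.)
Step 2: Loss of a β-proton to an ethanol molecule of the solvent: the C–H bonding pair collapses toward the cationic carbon to form the C=C π bond, yielding the alkene.
Total: 2 elementary steps.

2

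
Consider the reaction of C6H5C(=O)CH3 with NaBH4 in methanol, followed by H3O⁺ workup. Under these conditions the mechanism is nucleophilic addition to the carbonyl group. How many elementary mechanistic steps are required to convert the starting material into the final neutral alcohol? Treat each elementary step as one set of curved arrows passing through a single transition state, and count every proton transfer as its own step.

2

Step 1: H⁻ (delivered from BH4⁻) attacks the sp² carbonyl carbon; the C=O π bond breaks and the electrons end up as a lone pair on the alkoxide oxygen of the tetrahedral intermediate.
Step 2: Protonation of the alkoxide by H3O⁺ workup furnishes an alcohol.
Total: 2 elementary steps.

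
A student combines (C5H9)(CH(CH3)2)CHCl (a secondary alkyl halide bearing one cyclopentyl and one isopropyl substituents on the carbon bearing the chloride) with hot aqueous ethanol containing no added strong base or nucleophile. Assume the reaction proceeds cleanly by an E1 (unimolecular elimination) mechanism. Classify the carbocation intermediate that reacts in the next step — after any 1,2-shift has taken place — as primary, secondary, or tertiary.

tertiary

Step 1: Rate-determining heterolysis of the C–Cl bond gives Cl⁻ and a secondary carbocation.
Step 2: Carbocation rearrangement: a 1,2-hydride shift from the adjacent cyclopentyl carbon converts the initially-formed secondary cation into the more stable tertiary cation.
The cation rearranges from secondary to tertiary via a 1,2-hydride shift from the adjacent cyclopentyl carbon; the tertiary cation is what reacts next.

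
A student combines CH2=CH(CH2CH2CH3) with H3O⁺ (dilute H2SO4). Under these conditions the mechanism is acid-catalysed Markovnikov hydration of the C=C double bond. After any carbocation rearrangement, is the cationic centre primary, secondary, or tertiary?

secondary

Step 1: Electrophilic addition begins with the π(C=C) electrons forming a bond to the proton of H3O⁺. Following Markovnikov's rule, the resulting cation is secondary. H2O is released.
No single 1,2-shift to an adjacent carbon would give a more-substituted cation, so no rearrangement occurs.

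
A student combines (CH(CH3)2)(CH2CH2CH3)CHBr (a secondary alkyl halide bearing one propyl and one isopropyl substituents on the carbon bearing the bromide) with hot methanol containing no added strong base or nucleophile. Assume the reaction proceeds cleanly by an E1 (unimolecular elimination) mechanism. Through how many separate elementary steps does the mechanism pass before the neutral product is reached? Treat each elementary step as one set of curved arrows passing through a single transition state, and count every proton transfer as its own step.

Step 1: Rate-determining heterolysis of the C–Br bond gives Br⁻ and a secondary carbocation.
Step 2: A hydride (H with its bonding pair) migrates from the adjacent isopropyl carbon to the cationic centre — a 1,2-hydride shift — upgrading the secondary cation to a tertiary one.
Step 3: A methanol molecule (solvent) deprotonates a β-carbon; as the C–H bond breaks, those electrons form the new alkene π bond.
Total: 3 elementary steps.

3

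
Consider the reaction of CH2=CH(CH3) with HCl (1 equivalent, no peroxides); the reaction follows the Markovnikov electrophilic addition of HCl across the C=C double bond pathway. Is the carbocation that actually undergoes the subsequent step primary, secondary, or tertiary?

Step 1: Electrophilic addition begins with the π(C=C) electrons forming a bond to the proton of HCl. Following Markovnikov's rule, the resulting cation is secondary. The H–Cl bond breaks heterolytically, releasing Cl⁻.
No single 1,2-shift to an adjacent carbon would give a more-substituted cation, so no rearrangement occurs.

secondary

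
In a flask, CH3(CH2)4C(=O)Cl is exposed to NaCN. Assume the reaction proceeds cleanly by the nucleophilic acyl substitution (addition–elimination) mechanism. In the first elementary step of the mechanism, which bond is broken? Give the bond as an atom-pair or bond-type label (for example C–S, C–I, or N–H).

Step 1: CN⁻ adds to the carbonyl carbon; the C=O π electrons shift onto oxygen and a tetrahedral alkoxide intermediate forms.
The bond broken in this step is the π(C=O) bond.

π(C=O)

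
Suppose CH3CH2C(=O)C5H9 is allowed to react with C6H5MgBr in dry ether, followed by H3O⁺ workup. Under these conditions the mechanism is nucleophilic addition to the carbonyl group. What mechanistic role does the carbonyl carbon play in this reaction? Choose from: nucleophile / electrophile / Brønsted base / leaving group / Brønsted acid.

Step 1: A lone pair / filled orbital on the carbanion-like carbon of C6H5MgBr attacks the electrophilic carbonyl carbon; the π(C=O) electrons shift onto oxygen, producing a tetrahedral alkoxide intermediate.
The carbonyl carbon accepts an electron pair into an empty or π* orbital — it is the electrophile.

electrophile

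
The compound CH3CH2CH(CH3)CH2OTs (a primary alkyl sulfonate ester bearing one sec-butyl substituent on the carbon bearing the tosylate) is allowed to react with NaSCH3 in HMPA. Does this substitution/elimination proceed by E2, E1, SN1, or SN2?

Conditions: a primary substrate with a strong nucleophile in the polar aprotic solvent HMPA.
These conditions are the textbook signature of the SN2 pathway.
An unhindered substrate with a strong nucleophile in a polar aprotic solvent favours one-step backside displacement.

SN2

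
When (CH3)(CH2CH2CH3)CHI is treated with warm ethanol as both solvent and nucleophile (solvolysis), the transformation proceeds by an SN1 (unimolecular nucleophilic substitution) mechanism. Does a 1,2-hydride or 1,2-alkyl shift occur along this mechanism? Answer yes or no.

The first-formed carbocation is secondary.
No single 1,2-shift to an adjacent carbon would produce a more-substituted cation than the one already present, so no rearrangement occurs.

no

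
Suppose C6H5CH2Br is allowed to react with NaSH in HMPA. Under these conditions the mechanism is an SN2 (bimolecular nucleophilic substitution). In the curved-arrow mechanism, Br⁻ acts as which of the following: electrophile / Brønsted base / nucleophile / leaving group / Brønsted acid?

Step 1: Backside attack by HS⁻ on the carbon bearing the bromide: the new C–S bond forms as the C–Br bond breaks, with Walden inversion at carbon.
Br⁻ departs with both electrons of the breaking σ-bond — that is the definition of a leaving group.

leaving group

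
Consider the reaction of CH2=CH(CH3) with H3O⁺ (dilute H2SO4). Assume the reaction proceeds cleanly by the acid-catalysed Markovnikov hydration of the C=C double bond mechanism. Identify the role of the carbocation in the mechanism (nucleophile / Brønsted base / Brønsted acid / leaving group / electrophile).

electrophile

Step 2: A lone pair on the oxygen of H2O attacks the carbocation, forming a C–O bond and an oxonium ion (a protonated alcohol).
The carbocation accepts an electron pair into an empty or π* orbital — it is the electrophile.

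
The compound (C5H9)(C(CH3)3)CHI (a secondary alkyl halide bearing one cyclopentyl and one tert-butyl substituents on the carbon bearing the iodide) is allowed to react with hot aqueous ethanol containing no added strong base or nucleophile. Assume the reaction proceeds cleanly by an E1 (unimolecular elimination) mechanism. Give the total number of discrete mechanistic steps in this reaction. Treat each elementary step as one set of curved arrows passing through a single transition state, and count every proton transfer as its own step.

Step 1: Rate-determining heterolysis of the C–I bond gives I⁻ and a secondary carbocation.
Step 2: A hydride (H with its bonding pair) migrates from the adjacent cyclopentyl carbon to the cationic centre — a 1,2-hydride shift — upgrading the secondary cation to a tertiary one.
Step 3: Loss of a β-proton to a water (or ethanol) molecule of the solvent: the C–H bonding pair collapses toward the cationic carbon to form the C=C π bond, yielding the alkene.
Total: 3 elementary steps.

3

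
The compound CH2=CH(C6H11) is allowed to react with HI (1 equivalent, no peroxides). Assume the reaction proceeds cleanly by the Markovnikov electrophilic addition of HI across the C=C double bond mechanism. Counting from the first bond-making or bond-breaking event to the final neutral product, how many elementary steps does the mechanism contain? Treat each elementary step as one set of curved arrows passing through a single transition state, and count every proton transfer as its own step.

Step 1: Protonation of the alkene by HI: the π bond acts as the nucleophile and picks up H⁺, giving the more stable (Markovnikov) secondary carbocation. The H–I bond breaks heterolytically, releasing I⁻.
Step 2: A hydride (H with its bonding pair) migrates from the adjacent cyclohexyl carbon to the cationic centre — a 1,2-hydride shift — upgrading the secondary cation to a tertiary one.
Step 3: I⁻ captures the cation: a lone pair on I⁻ fills the empty p orbital, producing the alkyl halide product.
Total: 3 elementary steps.

3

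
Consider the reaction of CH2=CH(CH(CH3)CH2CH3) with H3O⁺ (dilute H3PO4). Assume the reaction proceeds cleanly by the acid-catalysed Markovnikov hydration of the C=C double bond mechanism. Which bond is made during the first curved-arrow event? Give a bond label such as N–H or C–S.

C–H

Step 1: Electrophilic addition begins with the π(C=C) electrons forming a bond to the proton of H3O⁺. Following Markovnikov's rule, the resulting cation is secondary. H2O is released.
The bond formed in this step is the C–H bond.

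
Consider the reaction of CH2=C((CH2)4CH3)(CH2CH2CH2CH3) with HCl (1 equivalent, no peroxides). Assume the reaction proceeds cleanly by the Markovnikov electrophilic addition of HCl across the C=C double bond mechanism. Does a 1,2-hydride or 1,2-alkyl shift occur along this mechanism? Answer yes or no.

The first-formed carbocation is tertiary.
No single 1,2-shift to an adjacent carbon would produce a more-substituted cation than the one already present, so no rearrangement occurs.

no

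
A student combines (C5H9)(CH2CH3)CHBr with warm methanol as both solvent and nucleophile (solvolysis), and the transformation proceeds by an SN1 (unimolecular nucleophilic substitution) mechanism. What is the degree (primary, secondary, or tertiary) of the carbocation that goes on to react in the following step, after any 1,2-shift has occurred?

Step 1: Ionisation: the C–Br σ-bond cleaves heterolytically; both bonding electrons depart with Br⁻, leaving a secondary carbocation at the α-carbon.
Step 2: A 1,2-hydride shift from the adjacent cyclopentyl carbon moves the positive charge from the secondary centre to an adjacent carbon, generating a more stable tertiary carbocation.
The cation rearranges from secondary to tertiary via a 1,2-hydride shift from the adjacent cyclopentyl carbon; the tertiary cation is what reacts next.

tertiary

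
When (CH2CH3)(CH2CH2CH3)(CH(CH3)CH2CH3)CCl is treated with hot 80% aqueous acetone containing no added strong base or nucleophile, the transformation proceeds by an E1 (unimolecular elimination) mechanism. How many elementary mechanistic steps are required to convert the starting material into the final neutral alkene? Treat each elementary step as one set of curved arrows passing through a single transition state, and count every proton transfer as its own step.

2

Step 1: The C–Cl bond breaks with both electrons going to the chloride; Cl⁻ leaves and a tertiary carbocation remains.
(No 1,2-shift: no single shift to an adjacent carbon would give a more stable cation.)
Step 2: A weak base (a water molecule from the solvent) removes a proton from a carbon adjacent to the cationic centre; the electrons of that C–H bond become the new π(C=C) bond, giving the alkene.
Total: 2 elementary steps.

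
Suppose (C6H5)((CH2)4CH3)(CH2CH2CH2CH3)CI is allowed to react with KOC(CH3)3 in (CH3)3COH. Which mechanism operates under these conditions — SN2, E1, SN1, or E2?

Conditions: a strong/bulky base with a tertiary substrate bearing a β-hydrogen.
These conditions are the textbook signature of the E2 pathway.
A strong (often hindered) base removes a β-H in concert with loss of the leaving group — bimolecular elimination.

E2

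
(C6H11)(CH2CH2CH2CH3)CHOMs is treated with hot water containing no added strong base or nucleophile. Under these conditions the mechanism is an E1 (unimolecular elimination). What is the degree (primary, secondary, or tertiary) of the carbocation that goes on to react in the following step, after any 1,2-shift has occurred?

tertiary

Step 1: The C–O bond breaks with both electrons going to the mesylate; MsO⁻ leaves and a secondary carbocation remains.
Step 2: A hydride (H with its bonding pair) migrates from the adjacent cyclohexyl carbon to the cationic centre — a 1,2-hydride shift — upgrading the secondary cation to a tertiary one.
The cation rearranges from secondary to tertiary via a 1,2-hydride shift from the adjacent cyclohexyl carbon; the tertiary cation is what reacts next.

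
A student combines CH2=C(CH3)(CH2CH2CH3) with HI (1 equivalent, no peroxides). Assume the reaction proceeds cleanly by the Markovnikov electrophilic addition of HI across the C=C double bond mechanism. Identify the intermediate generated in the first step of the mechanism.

Step 1: Protonation of the alkene by HI: the π bond acts as the nucleophile and picks up H⁺, giving the more stable (Markovnikov) tertiary carbocation. The H–I bond breaks heterolytically, releasing I⁻.
After step 1 the species present is a tertiary carbocation.

tertiary carbocation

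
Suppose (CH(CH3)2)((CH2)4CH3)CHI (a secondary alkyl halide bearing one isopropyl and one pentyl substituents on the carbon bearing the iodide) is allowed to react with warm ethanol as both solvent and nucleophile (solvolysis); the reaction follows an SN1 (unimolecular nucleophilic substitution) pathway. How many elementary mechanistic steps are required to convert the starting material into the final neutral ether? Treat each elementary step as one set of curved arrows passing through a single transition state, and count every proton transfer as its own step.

4

Step 1: Ionisation: the C–I σ-bond cleaves heterolytically; both bonding electrons depart with I⁻, leaving a secondary carbocation at the α-carbon.
Step 2: A hydride (H with its bonding pair) migrates from the adjacent isopropyl carbon to the cationic centre — a 1,2-hydride shift — upgrading the secondary cation to a tertiary one.
Step 3: Nucleophilic capture: the oxygen of CH3CH2OH bonds to the cationic carbon, producing an oxonium-ion intermediate.
Step 4: Proton transfer from the O–H of the oxonium ion to a solvent molecule delivers the neutral ether.
Total: 4 elementary steps.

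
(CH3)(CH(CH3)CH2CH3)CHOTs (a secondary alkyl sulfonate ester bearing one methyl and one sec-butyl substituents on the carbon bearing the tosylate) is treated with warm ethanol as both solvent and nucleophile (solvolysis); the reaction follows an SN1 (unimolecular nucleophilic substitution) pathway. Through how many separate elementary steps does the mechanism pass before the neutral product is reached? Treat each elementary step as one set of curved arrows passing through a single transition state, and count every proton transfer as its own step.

Step 1: The C–O bond breaks with both electrons going to the tosylate; TsO⁻ leaves and a secondary carbocation remains.
Step 2: A 1,2-hydride shift from the adjacent sec-butyl carbon moves the positive charge from the secondary centre to an adjacent carbon, generating a more stable tertiary carbocation.
Step 3: CH3CH2OH donates an oxygen lone pair into the empty p orbital of the cation, giving a protonated ether (an oxonium ion).
Step 4: Deprotonation of the oxonium oxygen by solvent ethanol yields the neutral ether.
Total: 4 elementary steps.

4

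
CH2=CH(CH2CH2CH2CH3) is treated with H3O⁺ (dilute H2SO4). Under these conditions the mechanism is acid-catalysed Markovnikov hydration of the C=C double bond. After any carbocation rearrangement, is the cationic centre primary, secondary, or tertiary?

Step 1: Electrophilic addition begins with the π(C=C) electrons forming a bond to the proton of H3O⁺. Following Markovnikov's rule, the resulting cation is secondary. H2O is released.
No single 1,2-shift to an adjacent carbon would give a more-substituted cation, so no rearrangement occurs.

secondary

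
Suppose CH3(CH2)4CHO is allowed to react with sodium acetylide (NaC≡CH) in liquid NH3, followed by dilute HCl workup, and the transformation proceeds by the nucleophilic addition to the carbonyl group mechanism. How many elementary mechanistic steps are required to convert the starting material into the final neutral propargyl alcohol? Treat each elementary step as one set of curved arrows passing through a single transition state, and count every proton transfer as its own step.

2

Step 1: A lone pair / filled orbital on HC≡C⁻ attacks the electrophilic carbonyl carbon; the π(C=O) electrons shift onto oxygen, producing a tetrahedral alkoxide intermediate.
Step 2: Protonation of the alkoxide by dilute HCl workup furnishes a propargyl alcohol.
Total: 2 elementary steps.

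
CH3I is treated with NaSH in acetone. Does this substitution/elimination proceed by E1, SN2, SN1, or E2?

Conditions: a methyl substrate with a strong nucleophile in the polar aprotic solvent acetone.
These conditions are the textbook signature of the SN2 pathway.
An unhindered substrate with a strong nucleophile in a polar aprotic solvent favours one-step backside displacement.

SN2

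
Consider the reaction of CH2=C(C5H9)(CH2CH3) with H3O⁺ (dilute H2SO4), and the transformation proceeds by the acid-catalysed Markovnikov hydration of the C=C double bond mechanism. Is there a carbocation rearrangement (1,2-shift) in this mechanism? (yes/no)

no

The first-formed carbocation is tertiary.
No single 1,2-shift to an adjacent carbon would produce a more-substituted cation than the one already present, so no rearrangement occurs.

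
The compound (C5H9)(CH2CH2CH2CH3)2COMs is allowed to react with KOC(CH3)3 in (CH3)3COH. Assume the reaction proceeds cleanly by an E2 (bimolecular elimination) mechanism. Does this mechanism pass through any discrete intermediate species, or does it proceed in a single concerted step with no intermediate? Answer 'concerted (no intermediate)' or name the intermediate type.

concerted (no intermediate)

The strong base (CH3)3CO⁻ removes a β-hydrogen; in the same concerted event the electrons of the breaking C–H bond form the new π(C=C) bond and the C–O σ-bond breaks, expelling MsO⁻. Anti-periplanar geometry; one transition state.
All bond changes occur in one transition state; no discrete intermediate is formed.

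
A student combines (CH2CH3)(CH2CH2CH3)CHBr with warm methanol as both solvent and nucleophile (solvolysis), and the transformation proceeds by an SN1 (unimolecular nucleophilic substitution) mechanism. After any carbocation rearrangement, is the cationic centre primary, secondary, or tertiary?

secondary

Step 1: Unassisted departure of Br⁻ (taking the C–Br bonding pair) generates a secondary carbocation.
No single 1,2-shift to an adjacent carbon would give a more-substituted cation, so no rearrangement occurs.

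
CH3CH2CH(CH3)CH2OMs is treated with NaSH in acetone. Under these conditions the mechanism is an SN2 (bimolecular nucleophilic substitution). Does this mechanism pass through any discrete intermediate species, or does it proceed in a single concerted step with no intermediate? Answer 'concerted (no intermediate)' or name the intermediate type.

concerted (no intermediate)

Backside attack by HS⁻ on the carbon bearing the mesylate: the new C–S bond forms as the C–O bond breaks, with Walden inversion at carbon.
All bond changes occur in one transition state; no discrete intermediate is formed.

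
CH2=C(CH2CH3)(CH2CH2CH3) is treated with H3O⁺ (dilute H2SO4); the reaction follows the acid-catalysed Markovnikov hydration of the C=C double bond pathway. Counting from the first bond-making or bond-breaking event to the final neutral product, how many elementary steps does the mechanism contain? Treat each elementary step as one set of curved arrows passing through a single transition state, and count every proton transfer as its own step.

Step 1: Electrophilic addition begins with the π(C=C) electrons forming a bond to the proton of H3O⁺. Following Markovnikov's rule, the resulting cation is tertiary. H2O is released.
(No 1,2-shift: no single shift to an adjacent carbon would give a more stable cation.)
Step 2: Water acts as the nucleophile: an oxygen lone pair bonds to the cationic carbon, giving an oxonium-ion intermediate.
Step 3: Deprotonation of the oxonium ion by a water molecule delivers the neutral alcohol and regenerates the acid catalyst.
Total: 3 elementary steps.

3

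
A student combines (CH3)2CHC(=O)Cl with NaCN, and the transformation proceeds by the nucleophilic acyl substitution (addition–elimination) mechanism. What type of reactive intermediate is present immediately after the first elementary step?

Step 1: CN⁻ adds to the carbonyl carbon; the C=O π electrons shift onto oxygen and a tetrahedral alkoxide intermediate forms.
After step 1 the species present is a tetrahedral intermediate.

tetrahedral intermediate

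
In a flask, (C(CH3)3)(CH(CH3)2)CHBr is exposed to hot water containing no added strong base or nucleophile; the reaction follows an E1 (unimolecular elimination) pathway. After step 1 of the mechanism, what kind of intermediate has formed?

secondary carbocation

Step 1: Ionisation: the C–Br σ-bond cleaves heterolytically; both bonding electrons depart with Br⁻, leaving a secondary carbocation at the α-carbon.
After step 1 the species present is a secondary carbocation.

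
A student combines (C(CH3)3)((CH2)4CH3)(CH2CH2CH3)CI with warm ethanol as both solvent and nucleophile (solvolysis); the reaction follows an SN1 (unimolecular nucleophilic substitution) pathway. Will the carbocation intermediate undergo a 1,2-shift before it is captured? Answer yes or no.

The first-formed carbocation is tertiary.
No single 1,2-shift to an adjacent carbon would produce a more-substituted cation than the one already present, so no rearrangement occurs.

no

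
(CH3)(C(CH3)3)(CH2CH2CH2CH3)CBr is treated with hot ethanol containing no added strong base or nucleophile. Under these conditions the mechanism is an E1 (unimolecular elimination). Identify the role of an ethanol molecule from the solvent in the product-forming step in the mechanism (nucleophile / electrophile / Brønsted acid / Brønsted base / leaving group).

Brønsted base

Step 2: Loss of a β-proton to an ethanol molecule of the solvent: the C–H bonding pair collapses toward the cationic carbon to form the C=C π bond, yielding the alkene.
An ethanol molecule from the solvent in the product-forming step accepts a proton in a proton-transfer step — a Brønsted base.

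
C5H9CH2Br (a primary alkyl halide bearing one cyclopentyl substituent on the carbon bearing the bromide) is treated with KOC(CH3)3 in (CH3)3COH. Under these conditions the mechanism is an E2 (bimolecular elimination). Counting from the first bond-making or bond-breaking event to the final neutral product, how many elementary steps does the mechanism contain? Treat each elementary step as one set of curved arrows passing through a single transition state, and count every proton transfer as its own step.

1

Step 1: In one step, (CH3)3CO⁻ pulls off a β-proton, the C–Br bond cleaves, and a C=C double bond forms between the α- and β-carbons (E2, anti elimination).
Total: 1 elementary step.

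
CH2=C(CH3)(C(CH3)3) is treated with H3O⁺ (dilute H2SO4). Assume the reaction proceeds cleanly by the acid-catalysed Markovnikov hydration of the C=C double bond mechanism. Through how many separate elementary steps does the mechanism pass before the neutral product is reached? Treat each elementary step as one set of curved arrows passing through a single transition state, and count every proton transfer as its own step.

3

Step 1: Protonation of the alkene by H3O⁺: the π bond acts as the nucleophile and picks up H⁺, giving the more stable (Markovnikov) tertiary carbocation. H2O is released.
(No 1,2-shift: no single shift to an adjacent carbon would give a more stable cation.)
Step 2: Nucleophilic capture of the cation by H2O produces the protonated alcohol (an oxonium ion).
Step 3: Proton transfer from the O–H of the oxonium ion to H2O completes the catalytic cycle and yields the alcohol.
Total: 3 elementary steps.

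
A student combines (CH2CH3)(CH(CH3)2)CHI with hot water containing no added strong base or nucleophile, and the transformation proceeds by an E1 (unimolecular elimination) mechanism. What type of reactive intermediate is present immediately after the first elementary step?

Step 1: Ionisation: the C–I σ-bond cleaves heterolytically; both bonding electrons depart with I⁻, leaving a secondary carbocation at the α-carbon.
After step 1 the species present is a secondary carbocation.

secondary carbocation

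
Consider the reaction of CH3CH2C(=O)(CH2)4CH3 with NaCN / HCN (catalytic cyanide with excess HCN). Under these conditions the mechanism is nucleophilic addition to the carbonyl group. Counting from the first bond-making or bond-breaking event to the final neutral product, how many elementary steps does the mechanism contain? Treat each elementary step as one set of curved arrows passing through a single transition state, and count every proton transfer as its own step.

Step 1: Nucleophilic addition: CN⁻ adds to the carbonyl carbon, pushing the π(C=O) electron pair onto oxygen and giving a tetrahedral alkoxide.
Step 2: The alkoxide oxygen removes a proton from HCN present in the mixture, giving a cyanohydrin and regenerating CN⁻.
Total: 2 elementary steps.

2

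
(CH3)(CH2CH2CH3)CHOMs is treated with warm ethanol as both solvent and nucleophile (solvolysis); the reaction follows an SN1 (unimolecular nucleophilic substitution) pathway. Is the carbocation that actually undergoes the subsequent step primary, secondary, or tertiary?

Step 1: Unassisted departure of MsO⁻ (taking the C–O bonding pair) generates a secondary carbocation.
No single 1,2-shift to an adjacent carbon would give a more-substituted cation, so no rearrangement occurs.

secondary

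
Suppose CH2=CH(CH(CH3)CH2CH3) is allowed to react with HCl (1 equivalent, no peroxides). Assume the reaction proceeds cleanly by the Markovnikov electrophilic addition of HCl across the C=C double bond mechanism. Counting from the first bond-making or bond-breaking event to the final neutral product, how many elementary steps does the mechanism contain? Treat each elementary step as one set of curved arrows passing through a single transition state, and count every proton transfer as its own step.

Step 1: Electrophilic addition begins with the π(C=C) electrons forming a bond to the proton of HCl. Following Markovnikov's rule, the resulting cation is secondary. The H–Cl bond breaks heterolytically, releasing Cl⁻.
Step 2: Carbocation rearrangement: a 1,2-hydride shift from the adjacent sec-butyl carbon converts the initially-formed secondary cation into the more stable tertiary cation.
Step 3: Nucleophilic attack by Cl⁻ on the carbocation completes the addition, giving R–Cl.
Total: 3 elementary steps.

3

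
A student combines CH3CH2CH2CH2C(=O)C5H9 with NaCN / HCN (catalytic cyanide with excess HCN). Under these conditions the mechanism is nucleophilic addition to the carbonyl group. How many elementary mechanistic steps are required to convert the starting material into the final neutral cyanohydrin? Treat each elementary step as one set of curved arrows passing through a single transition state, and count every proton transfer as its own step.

Step 1: Nucleophilic addition: CN⁻ adds to the carbonyl carbon, pushing the π(C=O) electron pair onto oxygen and giving a tetrahedral alkoxide.
Step 2: The alkoxide is protonated in situ by undissociated HCN, yielding a cyanohydrin; the CN⁻ so formed carries on the cycle.
Total: 2 elementary steps.

2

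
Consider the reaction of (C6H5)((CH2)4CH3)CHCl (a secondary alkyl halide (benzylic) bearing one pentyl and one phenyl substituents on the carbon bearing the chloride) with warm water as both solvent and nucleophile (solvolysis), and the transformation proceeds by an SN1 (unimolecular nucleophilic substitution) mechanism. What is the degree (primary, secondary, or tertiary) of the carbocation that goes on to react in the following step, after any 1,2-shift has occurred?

secondary

Step 1: Unassisted departure of Cl⁻ (taking the C–Cl bonding pair) generates a secondary carbocation.
No single 1,2-shift to an adjacent carbon would give a more-substituted cation, so no rearrangement occurs.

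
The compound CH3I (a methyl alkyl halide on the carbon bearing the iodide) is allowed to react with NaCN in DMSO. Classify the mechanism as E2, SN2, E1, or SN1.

Conditions: a methyl substrate with a strong nucleophile in the polar aprotic solvent DMSO.
These conditions are the textbook signature of the SN2 pathway.
An unhindered substrate with a strong nucleophile in a polar aprotic solvent favours one-step backside displacement.

SN2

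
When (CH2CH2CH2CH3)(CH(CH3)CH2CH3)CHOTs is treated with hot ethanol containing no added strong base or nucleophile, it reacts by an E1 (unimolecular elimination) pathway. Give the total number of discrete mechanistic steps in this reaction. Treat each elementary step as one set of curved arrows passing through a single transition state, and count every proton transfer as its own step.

3

Step 1: Ionisation: the C–O σ-bond cleaves heterolytically; both bonding electrons depart with TsO⁻, leaving a secondary carbocation at the α-carbon.
Step 2: A hydride (H with its bonding pair) migrates from the adjacent sec-butyl carbon to the cationic centre — a 1,2-hydride shift — upgrading the secondary cation to a tertiary one.
Step 3: An ethanol molecule (solvent) deprotonates a β-carbon; as the C–H bond breaks, those electrons form the new alkene π bond.
Total: 3 elementary steps.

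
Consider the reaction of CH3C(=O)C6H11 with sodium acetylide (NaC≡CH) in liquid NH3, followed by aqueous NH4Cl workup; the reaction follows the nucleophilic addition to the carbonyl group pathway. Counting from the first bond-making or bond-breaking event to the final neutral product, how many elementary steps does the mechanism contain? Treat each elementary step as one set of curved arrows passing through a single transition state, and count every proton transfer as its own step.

Step 1: A lone pair / filled orbital on HC≡C⁻ attacks the electrophilic carbonyl carbon; the π(C=O) electrons shift onto oxygen, producing a tetrahedral alkoxide intermediate.
Step 2: Protonation of the alkoxide by aqueous NH4Cl workup furnishes a propargyl alcohol.
Total: 2 elementary steps.

2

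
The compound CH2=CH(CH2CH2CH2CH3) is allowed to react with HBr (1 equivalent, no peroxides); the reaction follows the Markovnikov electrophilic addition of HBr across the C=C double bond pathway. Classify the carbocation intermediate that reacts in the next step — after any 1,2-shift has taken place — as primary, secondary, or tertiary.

secondary

Step 1: The π electrons of the C=C bond attack a proton of HBr; Markovnikov addition places the new C–H on the less-substituted alkene carbon, so the positive charge ends up on the more-substituted carbon — a secondary carbocation. The H–Br bond breaks heterolytically, releasing Br⁻.
No single 1,2-shift to an adjacent carbon would give a more-substituted cation, so no rearrangement occurs.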